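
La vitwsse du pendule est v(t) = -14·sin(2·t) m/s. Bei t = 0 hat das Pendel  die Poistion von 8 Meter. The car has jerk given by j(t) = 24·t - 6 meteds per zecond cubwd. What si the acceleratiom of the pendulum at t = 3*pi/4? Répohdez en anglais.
To solve this, we need to take 1 derivative of our velocity equation v(t) = -14·sin(2·t). Taking d/dt of v(t), we find a(t) = -28·cos(2·t). We have acceleration a(t) = -28·cos(2·t). Substituting t = 3*pi/4: a(3*pi/4) = 0.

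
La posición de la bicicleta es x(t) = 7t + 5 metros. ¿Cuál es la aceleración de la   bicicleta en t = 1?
Para resolver esto, necesitamos tomar 2 derivadas de nuestra ecuación de la posición x(t) = 7·t + 5. La derivada de la posición da la velocidad: v(t) = 7. Tomando d/dt de v(t), encontramos a(t) = 0. De la ecuación de la aceleración a(t) = 0, sustituimos t = 1 para obtener a = 0.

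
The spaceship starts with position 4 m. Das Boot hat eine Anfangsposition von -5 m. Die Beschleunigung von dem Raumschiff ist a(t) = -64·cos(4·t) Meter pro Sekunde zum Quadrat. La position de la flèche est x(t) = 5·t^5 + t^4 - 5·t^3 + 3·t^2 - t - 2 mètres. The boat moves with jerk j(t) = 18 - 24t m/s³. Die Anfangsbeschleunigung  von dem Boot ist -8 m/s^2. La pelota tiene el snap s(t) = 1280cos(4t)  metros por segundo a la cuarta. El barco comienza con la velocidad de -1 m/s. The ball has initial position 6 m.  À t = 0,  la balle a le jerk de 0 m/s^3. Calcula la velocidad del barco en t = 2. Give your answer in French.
Nous devons trouver la primitive de notre équation du jerk j(t) = 18 - 24·t 2 fois. La primitive du jerk est l'accélération. En utilisant a(0) = -8, nous obtenons a(t) = -12·t^2 + 18·t - 8. La primitive de l'accélération, avec v(0) = -1, donne la vitesse: v(t) = -4·t^3 + 9·t^2 - 8·t - 1. Nous avons la vitesse v(t) = -4·t^3 + 9·t^2 - 8·t - 1. En substituant t = 2: v(2) = -13.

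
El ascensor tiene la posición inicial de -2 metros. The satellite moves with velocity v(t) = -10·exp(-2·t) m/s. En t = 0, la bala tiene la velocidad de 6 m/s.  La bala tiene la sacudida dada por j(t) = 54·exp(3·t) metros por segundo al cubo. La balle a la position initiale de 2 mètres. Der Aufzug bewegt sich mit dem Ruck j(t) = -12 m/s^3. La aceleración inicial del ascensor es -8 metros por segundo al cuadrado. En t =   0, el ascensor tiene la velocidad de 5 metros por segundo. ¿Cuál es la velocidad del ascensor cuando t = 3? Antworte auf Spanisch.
Para resolver esto, necesitamos tomar 2 antiderivadas de nuestra ecuación de la sacudida j(t) = -12. La integral de la sacudida es la aceleración. Usando a(0) = -8, obtenemos a(t) = -12·t - 8. La integral de la aceleración, con v(0) = 5, da la velocidad: v(t) = -6·t^2 - 8·t + 5. Usando v(t) = -6·t^2 - 8·t + 5 y sustituyendo t = 3, encontramos v = -73.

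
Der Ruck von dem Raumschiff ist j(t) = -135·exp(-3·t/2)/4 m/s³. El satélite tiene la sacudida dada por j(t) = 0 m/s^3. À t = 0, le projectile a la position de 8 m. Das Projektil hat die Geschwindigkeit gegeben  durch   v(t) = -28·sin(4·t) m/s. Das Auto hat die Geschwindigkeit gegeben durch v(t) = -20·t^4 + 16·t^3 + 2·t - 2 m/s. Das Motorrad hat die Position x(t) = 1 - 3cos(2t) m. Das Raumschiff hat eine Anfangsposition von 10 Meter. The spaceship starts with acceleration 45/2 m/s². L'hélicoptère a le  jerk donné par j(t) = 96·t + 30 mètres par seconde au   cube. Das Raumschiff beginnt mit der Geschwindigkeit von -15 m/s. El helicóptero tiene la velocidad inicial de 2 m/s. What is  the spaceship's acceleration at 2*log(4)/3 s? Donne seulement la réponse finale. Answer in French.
À t = 2*log(4)/3, a = 45/8.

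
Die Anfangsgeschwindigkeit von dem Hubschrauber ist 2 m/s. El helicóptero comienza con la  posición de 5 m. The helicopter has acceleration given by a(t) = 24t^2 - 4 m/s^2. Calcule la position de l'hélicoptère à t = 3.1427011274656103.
En partant de l'accélération a(t) = 24·t^2 - 4, nous prenons 2 intégrales. L'intégrale de l'accélération, avec v(0) = 2, donne la vitesse: v(t) = 8·t^3 - 4·t + 2. La primitive de la vitesse est la position. En utilisant x(0) = 5, nous obtenons x(t) = 2·t^4 - 2·t^2 + 2·t + 5. Nous avons la position x(t) = 2·t^4 - 2·t^2 + 2·t + 5. En substituant t = 3.1427011274656103: x(3.1427011274656103) = 186.625546308607.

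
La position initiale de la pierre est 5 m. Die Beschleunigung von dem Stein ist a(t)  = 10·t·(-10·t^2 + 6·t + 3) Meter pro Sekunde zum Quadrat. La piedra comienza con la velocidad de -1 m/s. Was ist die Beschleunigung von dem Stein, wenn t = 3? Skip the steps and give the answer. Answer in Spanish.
a(3) = -2070.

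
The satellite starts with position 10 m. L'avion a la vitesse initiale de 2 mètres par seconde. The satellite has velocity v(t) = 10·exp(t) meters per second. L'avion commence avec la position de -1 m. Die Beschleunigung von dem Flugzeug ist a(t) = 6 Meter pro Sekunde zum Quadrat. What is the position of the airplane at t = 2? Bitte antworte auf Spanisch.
Partiendo de la aceleración a(t) = 6, tomamos 2 integrales. La integral de la aceleración es la velocidad. Usando v(0) = 2, obtenemos v(t) = 6·t + 2. Integrando la velocidad y usando la condición inicial x(0) = -1, obtenemos x(t) = 3·t^2 + 2·t - 1. Tenemos la posición x(t) = 3·t^2 + 2·t - 1. Sustituyendo t = 2: x(2) = 15.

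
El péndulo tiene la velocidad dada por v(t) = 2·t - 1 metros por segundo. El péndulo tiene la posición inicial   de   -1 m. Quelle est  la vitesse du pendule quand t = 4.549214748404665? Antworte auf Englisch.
We have velocity v(t) = 2·t - 1. Substituting t = 4.549214748404665: v(4.549214748404665) = 8.09842949680933.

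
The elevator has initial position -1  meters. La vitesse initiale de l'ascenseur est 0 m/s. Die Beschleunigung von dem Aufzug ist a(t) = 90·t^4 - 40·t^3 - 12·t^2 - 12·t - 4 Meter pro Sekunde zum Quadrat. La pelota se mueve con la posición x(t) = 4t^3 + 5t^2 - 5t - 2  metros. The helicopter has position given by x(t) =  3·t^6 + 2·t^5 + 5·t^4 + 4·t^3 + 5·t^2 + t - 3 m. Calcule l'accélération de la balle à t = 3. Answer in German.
Um dies zu lösen, müssen wir 2 Ableitungen unserer Gleichung für die Position x(t) = 4·t^3 + 5·t^2 - 5·t - 2 nehmen. Die Ableitung von der Position ergibt die Geschwindigkeit: v(t) = 12·t^2 + 10·t - 5. Durch Ableiten von der Geschwindigkeit erhalten wir die Beschleunigung: a(t) = 24·t + 10. Mit a(t) = 24·t + 10 und Einsetzen von t = 3, finden wir a = 82.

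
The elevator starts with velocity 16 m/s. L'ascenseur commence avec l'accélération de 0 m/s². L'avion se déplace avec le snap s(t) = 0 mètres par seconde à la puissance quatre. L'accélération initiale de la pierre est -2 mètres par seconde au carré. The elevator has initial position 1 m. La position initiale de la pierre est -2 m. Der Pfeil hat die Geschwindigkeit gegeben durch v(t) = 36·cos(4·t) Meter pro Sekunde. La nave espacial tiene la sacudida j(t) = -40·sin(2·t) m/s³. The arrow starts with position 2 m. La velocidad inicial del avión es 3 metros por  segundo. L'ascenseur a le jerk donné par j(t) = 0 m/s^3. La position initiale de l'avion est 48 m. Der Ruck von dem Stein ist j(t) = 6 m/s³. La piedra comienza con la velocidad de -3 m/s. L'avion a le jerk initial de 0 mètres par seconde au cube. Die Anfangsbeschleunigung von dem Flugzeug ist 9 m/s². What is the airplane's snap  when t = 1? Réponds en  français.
En utilisant s(t) = 0 et en substituant t = 1, nous trouvons s = 0.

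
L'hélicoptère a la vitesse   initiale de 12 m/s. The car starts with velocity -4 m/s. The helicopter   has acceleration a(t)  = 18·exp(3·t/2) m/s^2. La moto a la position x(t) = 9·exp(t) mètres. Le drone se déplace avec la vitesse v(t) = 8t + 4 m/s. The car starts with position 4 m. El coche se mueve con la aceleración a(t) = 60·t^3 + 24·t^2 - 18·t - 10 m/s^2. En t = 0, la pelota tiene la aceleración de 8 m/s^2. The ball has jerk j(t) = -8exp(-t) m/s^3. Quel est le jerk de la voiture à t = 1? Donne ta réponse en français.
En partant de l'accélération a(t) = 60·t^3 + 24·t^2 - 18·t - 10, nous prenons 1 dérivée. En prenant d/dt de a(t), nous trouvons j(t) = 180·t^2 + 48·t - 18. Nous avons le jerk j(t) = 180·t^2 + 48·t - 18. En substituant t = 1: j(1) = 210.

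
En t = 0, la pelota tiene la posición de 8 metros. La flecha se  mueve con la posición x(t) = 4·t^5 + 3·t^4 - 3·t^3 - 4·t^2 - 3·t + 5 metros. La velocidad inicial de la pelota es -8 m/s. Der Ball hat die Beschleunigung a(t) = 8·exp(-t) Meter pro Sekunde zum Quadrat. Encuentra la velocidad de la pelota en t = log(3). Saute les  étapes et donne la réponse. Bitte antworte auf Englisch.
The answer is -8/3.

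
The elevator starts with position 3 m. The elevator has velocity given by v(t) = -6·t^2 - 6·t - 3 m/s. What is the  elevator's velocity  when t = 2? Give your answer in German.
Aus der Gleichung für die Geschwindigkeit v(t) = -6·t^2 - 6·t - 3, setzen wir t = 2 ein und erhalten v = -39.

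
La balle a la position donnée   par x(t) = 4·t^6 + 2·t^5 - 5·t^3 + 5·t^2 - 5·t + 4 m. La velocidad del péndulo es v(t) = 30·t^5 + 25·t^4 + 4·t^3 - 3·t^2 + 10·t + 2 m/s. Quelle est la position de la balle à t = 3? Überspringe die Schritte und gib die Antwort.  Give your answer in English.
x(3) = 3301.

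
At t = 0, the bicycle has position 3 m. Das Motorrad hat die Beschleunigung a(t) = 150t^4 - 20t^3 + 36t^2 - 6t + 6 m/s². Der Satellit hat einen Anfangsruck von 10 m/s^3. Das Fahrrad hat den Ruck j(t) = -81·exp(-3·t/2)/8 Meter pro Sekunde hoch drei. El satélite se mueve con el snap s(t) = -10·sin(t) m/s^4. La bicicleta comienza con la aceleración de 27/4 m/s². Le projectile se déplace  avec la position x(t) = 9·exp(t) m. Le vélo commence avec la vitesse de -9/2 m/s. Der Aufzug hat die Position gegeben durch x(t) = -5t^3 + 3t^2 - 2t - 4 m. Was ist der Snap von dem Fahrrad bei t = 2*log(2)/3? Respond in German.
Um dies zu lösen, müssen wir 1 Ableitung unserer Gleichung für den Ruck j(t) = -81·exp(-3·t/2)/8 nehmen. Durch Ableiten von dem Ruck erhalten wir den Snap: s(t) = 243·exp(-3·t/2)/16. Aus der Gleichung für den Snap s(t) = 243·exp(-3·t/2)/16, setzen wir t = 2*log(2)/3 ein und erhalten s = 243/32.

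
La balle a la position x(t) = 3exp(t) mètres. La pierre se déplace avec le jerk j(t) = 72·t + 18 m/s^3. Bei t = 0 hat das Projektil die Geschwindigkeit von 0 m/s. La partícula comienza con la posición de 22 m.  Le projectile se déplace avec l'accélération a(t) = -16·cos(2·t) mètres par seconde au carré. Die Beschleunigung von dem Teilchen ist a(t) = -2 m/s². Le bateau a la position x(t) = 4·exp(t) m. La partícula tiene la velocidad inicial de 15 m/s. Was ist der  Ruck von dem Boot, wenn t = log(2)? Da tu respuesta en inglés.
We must differentiate our position equation x(t) = 4·exp(t) 3 times. Differentiating position, we get velocity: v(t) = 4·exp(t). Taking d/dt of v(t), we find a(t) = 4·exp(t). Differentiating acceleration, we get jerk: j(t) = 4·exp(t). From the given jerk equation j(t) = 4·exp(t), we substitute t = log(2) to get j = 8.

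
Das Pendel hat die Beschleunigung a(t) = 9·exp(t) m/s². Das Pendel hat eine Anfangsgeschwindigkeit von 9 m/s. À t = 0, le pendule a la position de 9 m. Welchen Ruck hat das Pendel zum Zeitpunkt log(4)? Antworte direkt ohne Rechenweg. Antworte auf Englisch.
The jerk at t = log(4) is j = 36.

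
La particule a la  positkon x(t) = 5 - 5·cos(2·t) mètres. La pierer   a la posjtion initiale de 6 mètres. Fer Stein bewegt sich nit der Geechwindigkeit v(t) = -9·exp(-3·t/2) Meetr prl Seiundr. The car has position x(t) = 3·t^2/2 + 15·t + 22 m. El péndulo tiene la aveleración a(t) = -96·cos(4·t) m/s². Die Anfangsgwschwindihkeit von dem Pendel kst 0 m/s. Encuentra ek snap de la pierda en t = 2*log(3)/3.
Para resolver esto, necesitamos tomar 3 derivadas de nuestra ecuación de la velocidad v(t) = -9·exp(-3·t/2). La derivada de la velocidad da la aceleración: a(t) = 27·exp(-3·t/2)/2. La derivada de la aceleración da la sacudida: j(t) = -81·exp(-3·t/2)/4. La derivada de la sacudida da el snap: s(t) = 243·exp(-3·t/2)/8. Usando s(t) = 243·exp(-3·t/2)/8 y sustituyendo t = 2*log(3)/3, encontramos s = 81/8.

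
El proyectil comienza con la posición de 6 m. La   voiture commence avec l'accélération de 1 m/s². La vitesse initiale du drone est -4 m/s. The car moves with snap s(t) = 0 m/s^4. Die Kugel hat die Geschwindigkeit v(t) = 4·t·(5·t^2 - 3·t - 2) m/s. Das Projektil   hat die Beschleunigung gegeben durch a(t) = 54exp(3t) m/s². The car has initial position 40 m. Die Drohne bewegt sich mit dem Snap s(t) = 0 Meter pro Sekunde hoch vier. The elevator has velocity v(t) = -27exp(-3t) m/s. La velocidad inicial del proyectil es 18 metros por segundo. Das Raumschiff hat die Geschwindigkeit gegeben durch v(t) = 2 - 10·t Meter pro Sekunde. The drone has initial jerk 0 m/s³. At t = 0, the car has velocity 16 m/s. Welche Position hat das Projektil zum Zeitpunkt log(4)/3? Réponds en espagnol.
Para resolver esto, necesitamos tomar 2 antiderivadas de nuestra ecuación de la aceleración a(t) = 54·exp(3·t). Integrando la aceleración y usando la condición inicial v(0) = 18, obtenemos v(t) = 18·exp(3·t). La antiderivada de la velocidad es la posición. Usando x(0) = 6, obtenemos x(t) = 6·exp(3·t). Tenemos la posición x(t) = 6·exp(3·t). Sustituyendo t = log(4)/3: x(log(4)/3) = 24.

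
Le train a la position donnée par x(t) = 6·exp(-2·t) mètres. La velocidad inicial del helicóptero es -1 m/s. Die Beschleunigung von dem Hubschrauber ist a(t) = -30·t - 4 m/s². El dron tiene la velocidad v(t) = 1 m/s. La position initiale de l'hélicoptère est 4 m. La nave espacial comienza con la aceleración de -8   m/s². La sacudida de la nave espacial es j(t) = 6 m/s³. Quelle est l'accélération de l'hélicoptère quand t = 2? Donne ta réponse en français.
Nous avons l'accélération a(t) = -30·t - 4. En substituant t = 2: a(2) = -64.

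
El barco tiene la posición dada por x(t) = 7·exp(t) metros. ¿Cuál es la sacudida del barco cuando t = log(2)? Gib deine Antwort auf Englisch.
Starting from position x(t) = 7·exp(t), we take 3 derivatives. Taking d/dt of x(t), we find v(t) = 7·exp(t). The derivative of velocity gives acceleration: a(t) = 7·exp(t). Differentiating acceleration, we get jerk: j(t) = 7·exp(t). From the given jerk equation j(t) = 7·exp(t), we substitute t = log(2) to get j = 14.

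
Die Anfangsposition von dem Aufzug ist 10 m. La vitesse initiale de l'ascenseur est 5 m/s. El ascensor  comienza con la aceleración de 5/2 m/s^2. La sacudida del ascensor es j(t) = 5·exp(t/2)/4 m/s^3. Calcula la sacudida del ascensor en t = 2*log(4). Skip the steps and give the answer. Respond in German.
Die Antwort ist 5.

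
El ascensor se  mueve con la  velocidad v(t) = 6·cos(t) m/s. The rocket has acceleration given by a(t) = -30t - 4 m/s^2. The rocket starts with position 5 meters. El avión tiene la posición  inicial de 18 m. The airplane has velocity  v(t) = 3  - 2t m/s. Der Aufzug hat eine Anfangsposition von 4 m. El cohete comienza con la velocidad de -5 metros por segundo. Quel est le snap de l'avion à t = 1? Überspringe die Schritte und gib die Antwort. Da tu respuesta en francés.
s(1) = 0.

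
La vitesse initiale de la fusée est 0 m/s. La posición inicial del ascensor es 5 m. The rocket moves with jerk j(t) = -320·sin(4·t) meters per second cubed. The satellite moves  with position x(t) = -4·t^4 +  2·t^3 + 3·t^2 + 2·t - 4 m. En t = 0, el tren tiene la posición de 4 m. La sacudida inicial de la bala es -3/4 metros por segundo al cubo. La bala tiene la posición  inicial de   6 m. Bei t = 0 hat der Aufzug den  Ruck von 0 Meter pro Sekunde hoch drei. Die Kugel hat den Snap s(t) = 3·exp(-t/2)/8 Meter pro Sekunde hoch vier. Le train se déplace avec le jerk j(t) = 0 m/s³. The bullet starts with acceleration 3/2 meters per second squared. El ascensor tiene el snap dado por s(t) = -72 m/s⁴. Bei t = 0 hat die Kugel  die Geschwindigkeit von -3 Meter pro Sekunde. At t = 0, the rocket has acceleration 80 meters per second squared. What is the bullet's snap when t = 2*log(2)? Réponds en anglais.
We have snap s(t) = 3·exp(-t/2)/8. Substituting t = 2*log(2): s(2*log(2)) = 3/16.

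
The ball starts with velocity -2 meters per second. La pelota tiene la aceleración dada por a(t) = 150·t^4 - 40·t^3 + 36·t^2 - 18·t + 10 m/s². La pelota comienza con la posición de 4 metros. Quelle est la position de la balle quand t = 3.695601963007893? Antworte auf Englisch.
To find the answer, we compute 2 antiderivatives of a(t) = 150·t^4 - 40·t^3 + 36·t^2 - 18·t + 10. Finding the antiderivative of a(t) and using v(0) = -2: v(t) = 30·t^5 - 10·t^4 + 12·t^3 - 9·t^2 + 10·t - 2. Taking ∫v(t)dt and applying x(0) = 4, we find x(t) = 5·t^6 - 2·t^5 + 3·t^4 - 3·t^3 + 5·t^2 - 2·t + 4. From the given position equation x(t) = 5·t^6 - 2·t^5 + 3·t^4 - 3·t^3 + 5·t^2 - 2·t + 4, we substitute t = 3.695601963007893 to get x = 11831.8124119624.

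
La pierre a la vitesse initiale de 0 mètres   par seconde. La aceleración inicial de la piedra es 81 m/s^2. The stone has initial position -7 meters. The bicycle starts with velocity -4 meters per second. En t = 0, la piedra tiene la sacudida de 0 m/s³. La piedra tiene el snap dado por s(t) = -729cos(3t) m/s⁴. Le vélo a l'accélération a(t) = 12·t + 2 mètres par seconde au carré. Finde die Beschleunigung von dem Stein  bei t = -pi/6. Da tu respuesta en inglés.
We need to integrate our snap equation s(t) = -729·cos(3·t) 2 times. Finding the antiderivative of s(t) and using j(0) = 0: j(t) = -243·sin(3·t). Taking ∫j(t)dt and applying a(0) = 81, we find a(t) = 81·cos(3·t). Using a(t) = 81·cos(3·t) and substituting t = -pi/6, we find a = 0.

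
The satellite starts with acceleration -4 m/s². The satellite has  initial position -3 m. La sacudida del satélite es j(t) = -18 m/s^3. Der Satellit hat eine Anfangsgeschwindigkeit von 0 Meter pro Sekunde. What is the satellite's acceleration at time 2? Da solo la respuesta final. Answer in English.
The answer is -40.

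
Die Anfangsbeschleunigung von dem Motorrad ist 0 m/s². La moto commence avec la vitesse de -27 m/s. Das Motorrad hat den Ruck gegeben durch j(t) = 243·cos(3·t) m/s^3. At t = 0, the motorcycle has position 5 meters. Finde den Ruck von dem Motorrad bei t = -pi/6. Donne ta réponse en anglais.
We have jerk j(t) = 243·cos(3·t). Substituting t = -pi/6: j(-pi/6) = 0.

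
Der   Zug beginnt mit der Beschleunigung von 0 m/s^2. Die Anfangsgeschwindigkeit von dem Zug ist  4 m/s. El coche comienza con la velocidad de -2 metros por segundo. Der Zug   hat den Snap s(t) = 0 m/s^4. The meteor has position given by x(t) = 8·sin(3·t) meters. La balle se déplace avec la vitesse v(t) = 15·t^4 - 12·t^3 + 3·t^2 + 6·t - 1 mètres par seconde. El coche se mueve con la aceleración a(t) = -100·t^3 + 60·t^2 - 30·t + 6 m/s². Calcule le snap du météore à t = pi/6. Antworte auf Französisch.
En partant de la position x(t) = 8·sin(3·t), nous prenons 4 dérivées. La dérivée de la position donne la vitesse: v(t) = 24·cos(3·t). En prenant d/dt de v(t), nous trouvons a(t) = -72·sin(3·t). En prenant d/dt de a(t), nous trouvons j(t) = -216·cos(3·t). En prenant d/dt de j(t), nous trouvons s(t) = 648·sin(3·t). Nous avons le snap s(t) = 648·sin(3·t). En substituant t = pi/6: s(pi/6) = 648.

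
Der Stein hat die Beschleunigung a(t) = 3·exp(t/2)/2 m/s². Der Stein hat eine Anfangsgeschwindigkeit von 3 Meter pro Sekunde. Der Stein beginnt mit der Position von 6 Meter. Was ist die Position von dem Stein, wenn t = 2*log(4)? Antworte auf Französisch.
En partant de l'accélération a(t) = 3·exp(t/2)/2, nous prenons 2 primitives. En intégrant l'accélération et en utilisant la condition initiale v(0) = 3, nous obtenons v(t) = 3·exp(t/2). En intégrant la vitesse et en utilisant la condition initiale x(0) = 6, nous obtenons x(t) = 6·exp(t/2). En utilisant x(t) = 6·exp(t/2) et en substituant t = 2*log(4), nous trouvons x = 24.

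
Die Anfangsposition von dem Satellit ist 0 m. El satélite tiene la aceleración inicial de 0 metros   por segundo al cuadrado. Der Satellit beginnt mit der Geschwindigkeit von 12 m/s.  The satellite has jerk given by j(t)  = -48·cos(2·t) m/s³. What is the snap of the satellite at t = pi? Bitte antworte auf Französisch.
Nous devons dériver notre équation du jerk j(t) = -48·cos(2·t) 1 fois. La dérivée du jerk donne le snap: s(t) = 96·sin(2·t). Nous avons le snap s(t) = 96·sin(2·t). En substituant t = pi: s(pi) = 0.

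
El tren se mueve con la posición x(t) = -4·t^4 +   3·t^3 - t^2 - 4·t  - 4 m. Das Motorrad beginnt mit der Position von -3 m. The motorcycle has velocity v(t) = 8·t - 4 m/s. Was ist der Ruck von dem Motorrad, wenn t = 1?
Wir müssen unsere Gleichung für die Geschwindigkeit v(t) = 8·t - 4 2-mal ableiten. Mit d/dt von v(t) finden wir a(t) = 8. Mit d/dt von a(t) finden wir j(t) = 0. Wir haben den Ruck j(t) = 0. Durch Einsetzen von t = 1: j(1) = 0.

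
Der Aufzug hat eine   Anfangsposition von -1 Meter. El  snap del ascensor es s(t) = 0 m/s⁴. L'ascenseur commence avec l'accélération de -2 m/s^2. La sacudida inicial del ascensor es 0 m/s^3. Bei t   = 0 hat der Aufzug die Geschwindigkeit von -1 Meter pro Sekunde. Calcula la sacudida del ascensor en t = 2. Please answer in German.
Ausgehend von dem Snap s(t) = 0, nehmen wir 1 Stammfunktion. Das Integral von dem Snap, mit j(0) = 0, ergibt den Ruck: j(t) = 0. Mit j(t) = 0 und Einsetzen von t = 2, finden wir j = 0.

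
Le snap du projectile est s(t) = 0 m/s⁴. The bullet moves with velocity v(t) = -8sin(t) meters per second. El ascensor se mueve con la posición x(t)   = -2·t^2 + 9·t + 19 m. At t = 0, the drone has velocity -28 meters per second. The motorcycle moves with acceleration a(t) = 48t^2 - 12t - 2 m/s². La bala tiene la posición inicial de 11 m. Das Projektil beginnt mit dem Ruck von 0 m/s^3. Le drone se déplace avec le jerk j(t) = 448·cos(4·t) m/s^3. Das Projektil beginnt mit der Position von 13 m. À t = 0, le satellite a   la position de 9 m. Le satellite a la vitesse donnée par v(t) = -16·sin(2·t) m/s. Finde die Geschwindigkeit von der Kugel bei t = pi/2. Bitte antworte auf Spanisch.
Tenemos la velocidad v(t) = -8·sin(t). Sustituyendo t = pi/2: v(pi/2) = -8.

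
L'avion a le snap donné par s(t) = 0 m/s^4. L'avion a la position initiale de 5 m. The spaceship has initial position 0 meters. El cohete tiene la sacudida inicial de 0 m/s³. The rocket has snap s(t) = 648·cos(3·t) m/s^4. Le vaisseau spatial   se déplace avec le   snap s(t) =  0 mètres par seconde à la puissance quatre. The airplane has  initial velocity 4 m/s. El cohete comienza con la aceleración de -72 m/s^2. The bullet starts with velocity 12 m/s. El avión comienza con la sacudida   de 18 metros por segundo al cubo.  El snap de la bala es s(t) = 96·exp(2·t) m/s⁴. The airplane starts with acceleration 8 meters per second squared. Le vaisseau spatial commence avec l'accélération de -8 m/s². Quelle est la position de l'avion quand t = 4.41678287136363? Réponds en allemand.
Wir müssen unsere Gleichung für den Snap s(t) = 0 4-mal integrieren. Die Stammfunktion von dem Snap, mit j(0) = 18, ergibt den Ruck: j(t) = 18. Das Integral von dem Ruck ist die Beschleunigung. Mit a(0) = 8 erhalten wir a(t) = 18·t + 8. Das Integral von der Beschleunigung ist die Geschwindigkeit. Mit v(0) = 4 erhalten wir v(t) = 9·t^2 + 8·t + 4. Die Stammfunktion von der Geschwindigkeit ist die Position. Mit x(0) = 5 erhalten wir x(t) = 3·t^3 + 4·t^2 + 4·t + 5. Mit x(t) = 3·t^3 + 4·t^2 + 4·t + 5 und Einsetzen von t = 4.41678287136363, finden wir x = 359.186430829309.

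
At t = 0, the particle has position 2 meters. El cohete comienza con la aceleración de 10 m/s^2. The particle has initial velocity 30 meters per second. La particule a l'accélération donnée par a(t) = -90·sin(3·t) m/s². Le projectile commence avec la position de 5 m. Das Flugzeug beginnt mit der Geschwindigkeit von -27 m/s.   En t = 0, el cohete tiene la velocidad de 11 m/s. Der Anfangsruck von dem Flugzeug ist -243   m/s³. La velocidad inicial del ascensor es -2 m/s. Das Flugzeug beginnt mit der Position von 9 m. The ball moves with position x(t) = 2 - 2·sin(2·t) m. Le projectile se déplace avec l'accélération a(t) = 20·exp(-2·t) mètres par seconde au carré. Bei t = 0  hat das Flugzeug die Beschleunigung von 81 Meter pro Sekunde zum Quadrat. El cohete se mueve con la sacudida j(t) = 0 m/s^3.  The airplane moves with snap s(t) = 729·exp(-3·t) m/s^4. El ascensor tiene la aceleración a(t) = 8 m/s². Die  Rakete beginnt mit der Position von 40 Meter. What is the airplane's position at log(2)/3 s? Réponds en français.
Nous devons intégrer notre équation du snap s(t) = 729·exp(-3·t) 4 fois. En prenant ∫s(t)dt et en appliquant j(0) = -243, nous trouvons j(t) = -243·exp(-3·t). La primitive du jerk est l'accélération. En utilisant a(0) = 81, nous obtenons a(t) = 81·exp(-3·t). La primitive de l'accélération est la vitesse. En utilisant v(0) = -27, nous obtenons v(t) = -27·exp(-3·t). En prenant ∫v(t)dt et en appliquant x(0) = 9, nous trouvons x(t) = 9·exp(-3·t). Nous avons la position x(t) = 9·exp(-3·t). En substituant t = log(2)/3: x(log(2)/3) = 9/2.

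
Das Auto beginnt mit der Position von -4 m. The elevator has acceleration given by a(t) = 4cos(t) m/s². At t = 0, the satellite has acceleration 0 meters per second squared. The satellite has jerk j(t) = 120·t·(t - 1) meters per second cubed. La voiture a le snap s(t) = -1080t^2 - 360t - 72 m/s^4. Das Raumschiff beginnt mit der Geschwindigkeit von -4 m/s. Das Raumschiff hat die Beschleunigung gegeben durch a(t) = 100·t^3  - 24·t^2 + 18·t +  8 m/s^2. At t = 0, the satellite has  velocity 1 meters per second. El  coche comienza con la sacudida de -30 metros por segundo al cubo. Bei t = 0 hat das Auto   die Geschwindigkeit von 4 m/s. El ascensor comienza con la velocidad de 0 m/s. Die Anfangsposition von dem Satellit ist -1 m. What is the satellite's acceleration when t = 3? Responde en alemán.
Wir müssen unsere Gleichung für den Ruck j(t) = 120·t·(t - 1) 1-mal integrieren. Durch Integration von dem Ruck und Verwendung der Anfangsbedingung a(0) = 0, erhalten wir a(t) = t^2·(40·t - 60). Wir haben die Beschleunigung a(t) = t^2·(40·t - 60). Durch Einsetzen von t = 3: a(3) = 540.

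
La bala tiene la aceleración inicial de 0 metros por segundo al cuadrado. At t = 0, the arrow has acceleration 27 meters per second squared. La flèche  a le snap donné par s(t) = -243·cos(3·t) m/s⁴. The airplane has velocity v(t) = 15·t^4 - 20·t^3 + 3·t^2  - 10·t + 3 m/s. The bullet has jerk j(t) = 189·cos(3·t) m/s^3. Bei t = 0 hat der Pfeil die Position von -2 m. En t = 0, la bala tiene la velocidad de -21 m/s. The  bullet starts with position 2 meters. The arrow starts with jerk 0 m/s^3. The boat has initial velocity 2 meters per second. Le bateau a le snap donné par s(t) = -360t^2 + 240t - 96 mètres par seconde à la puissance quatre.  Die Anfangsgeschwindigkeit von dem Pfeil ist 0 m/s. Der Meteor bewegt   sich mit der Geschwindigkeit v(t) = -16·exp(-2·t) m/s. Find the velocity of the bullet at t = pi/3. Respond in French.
Nous devons intégrer notre équation du jerk j(t) = 189·cos(3·t) 2 fois. En prenant ∫j(t)dt et en appliquant a(0) = 0, nous trouvons a(t) = 63·sin(3·t). En intégrant l'accélération et en utilisant la condition initiale v(0) = -21, nous obtenons v(t) = -21·cos(3·t). Nous avons la vitesse v(t) = -21·cos(3·t). En substituant t = pi/3: v(pi/3) = 21.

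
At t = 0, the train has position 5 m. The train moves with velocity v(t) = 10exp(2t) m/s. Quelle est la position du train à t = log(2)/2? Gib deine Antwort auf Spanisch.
Para resolver esto, necesitamos tomar 1 integral de nuestra ecuación de la velocidad v(t) = 10·exp(2·t). La antiderivada de la velocidad, con x(0) = 5, da la posición: x(t) = 5·exp(2·t). Usando x(t) = 5·exp(2·t) y sustituyendo t = log(2)/2, encontramos x = 10.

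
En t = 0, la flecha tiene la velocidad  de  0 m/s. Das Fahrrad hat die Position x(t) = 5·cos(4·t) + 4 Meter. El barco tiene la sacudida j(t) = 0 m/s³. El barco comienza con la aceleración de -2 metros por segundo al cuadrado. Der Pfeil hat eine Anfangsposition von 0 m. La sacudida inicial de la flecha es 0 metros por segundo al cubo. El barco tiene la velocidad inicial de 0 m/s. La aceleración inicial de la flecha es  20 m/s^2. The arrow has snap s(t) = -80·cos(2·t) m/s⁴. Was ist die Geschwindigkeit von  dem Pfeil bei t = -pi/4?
Wir müssen die Stammfunktion unserer Gleichung für den Snap s(t) = -80·cos(2·t) 3-mal finden. Die Stammfunktion von dem Snap ist der Ruck. Mit j(0) = 0 erhalten wir j(t) = -40·sin(2·t). Durch Integration von dem Ruck und Verwendung der Anfangsbedingung a(0) = 20, erhalten wir a(t) = 20·cos(2·t). Durch Integration von der Beschleunigung und Verwendung der Anfangsbedingung v(0) = 0, erhalten wir v(t) = 10·sin(2·t). Mit v(t) = 10·sin(2·t) und Einsetzen von t = -pi/4, finden wir v = -10.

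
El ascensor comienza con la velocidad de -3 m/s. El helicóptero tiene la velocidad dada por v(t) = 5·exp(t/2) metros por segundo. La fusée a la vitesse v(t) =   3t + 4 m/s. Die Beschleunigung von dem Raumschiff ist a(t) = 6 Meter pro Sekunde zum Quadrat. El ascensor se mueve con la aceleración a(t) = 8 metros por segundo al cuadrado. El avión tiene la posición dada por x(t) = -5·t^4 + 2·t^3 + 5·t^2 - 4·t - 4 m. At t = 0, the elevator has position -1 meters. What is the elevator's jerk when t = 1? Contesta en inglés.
We must differentiate our acceleration equation a(t) = 8 1 time. The derivative of acceleration gives jerk: j(t) = 0. We have jerk j(t) = 0. Substituting t = 1: j(1) = 0.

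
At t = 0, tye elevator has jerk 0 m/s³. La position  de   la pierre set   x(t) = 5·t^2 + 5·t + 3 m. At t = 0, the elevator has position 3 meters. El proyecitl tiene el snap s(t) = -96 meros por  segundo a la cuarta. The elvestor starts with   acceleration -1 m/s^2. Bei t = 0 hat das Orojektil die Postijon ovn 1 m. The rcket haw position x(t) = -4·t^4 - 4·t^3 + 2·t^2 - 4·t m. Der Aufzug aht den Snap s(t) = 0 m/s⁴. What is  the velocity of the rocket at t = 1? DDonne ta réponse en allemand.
Um dies zu lösen, müssen wir 1 Ableitung unserer Gleichung für die Position x(t) = -4·t^4 - 4·t^3 + 2·t^2 - 4·t nehmen. Die Ableitung von der Position ergibt die Geschwindigkeit: v(t) = -16·t^3 - 12·t^2 + 4·t - 4. Aus der Gleichung für die Geschwindigkeit v(t) = -16·t^3 - 12·t^2 + 4·t - 4, setzen wir t = 1 ein und erhalten v = -28.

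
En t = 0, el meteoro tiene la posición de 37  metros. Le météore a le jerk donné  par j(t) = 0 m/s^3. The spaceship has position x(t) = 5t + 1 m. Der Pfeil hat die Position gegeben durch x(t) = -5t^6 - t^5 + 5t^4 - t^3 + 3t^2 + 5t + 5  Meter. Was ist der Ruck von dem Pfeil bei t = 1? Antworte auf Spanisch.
Partiendo de la posición x(t) = -5·t^6 - t^5 + 5·t^4 - t^3 + 3·t^2 + 5·t + 5, tomamos 3 derivadas. Derivando la posición, obtenemos la velocidad: v(t) = -30·t^5 - 5·t^4 + 20·t^3 - 3·t^2 + 6·t + 5. Derivando la velocidad, obtenemos la aceleración: a(t) = -150·t^4 - 20·t^3 + 60·t^2 - 6·t + 6. Derivando la aceleración, obtenemos la sacudida: j(t) = -600·t^3 - 60·t^2 + 120·t - 6. Tenemos la sacudida j(t) = -600·t^3 - 60·t^2 + 120·t - 6. Sustituyendo t = 1: j(1) = -546.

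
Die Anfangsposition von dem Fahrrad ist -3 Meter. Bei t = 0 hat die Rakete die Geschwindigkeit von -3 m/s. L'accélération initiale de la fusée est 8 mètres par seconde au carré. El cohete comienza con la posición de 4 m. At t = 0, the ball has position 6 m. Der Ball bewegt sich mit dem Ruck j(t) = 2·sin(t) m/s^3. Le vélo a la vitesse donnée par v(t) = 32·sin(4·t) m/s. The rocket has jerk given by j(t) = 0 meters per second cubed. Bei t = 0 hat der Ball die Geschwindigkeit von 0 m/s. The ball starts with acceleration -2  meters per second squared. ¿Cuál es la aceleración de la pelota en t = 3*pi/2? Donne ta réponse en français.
Pour résoudre ceci, nous devons prendre 1 primitive de notre équation du jerk j(t) = 2·sin(t). En prenant ∫j(t)dt et en appliquant a(0) = -2, nous trouvons a(t) = -2·cos(t). En utilisant a(t) = -2·cos(t) et en substituant t = 3*pi/2, nous trouvons a = 0.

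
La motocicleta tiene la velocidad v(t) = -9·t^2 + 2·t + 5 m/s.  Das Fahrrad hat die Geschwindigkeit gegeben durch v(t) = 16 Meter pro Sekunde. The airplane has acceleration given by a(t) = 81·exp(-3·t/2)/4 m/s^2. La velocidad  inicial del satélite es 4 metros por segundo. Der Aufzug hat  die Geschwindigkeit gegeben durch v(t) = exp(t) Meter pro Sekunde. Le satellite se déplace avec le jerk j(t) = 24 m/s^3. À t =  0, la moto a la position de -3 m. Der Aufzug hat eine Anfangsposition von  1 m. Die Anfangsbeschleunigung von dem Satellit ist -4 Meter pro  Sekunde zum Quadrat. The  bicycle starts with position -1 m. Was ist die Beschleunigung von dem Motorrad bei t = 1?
Ausgehend von der Geschwindigkeit v(t) = -9·t^2 + 2·t + 5, nehmen wir 1 Ableitung. Die Ableitung von der Geschwindigkeit ergibt die Beschleunigung: a(t) = 2 - 18·t. Aus der Gleichung für die Beschleunigung a(t) = 2 - 18·t, setzen wir t = 1 ein und erhalten a = -16.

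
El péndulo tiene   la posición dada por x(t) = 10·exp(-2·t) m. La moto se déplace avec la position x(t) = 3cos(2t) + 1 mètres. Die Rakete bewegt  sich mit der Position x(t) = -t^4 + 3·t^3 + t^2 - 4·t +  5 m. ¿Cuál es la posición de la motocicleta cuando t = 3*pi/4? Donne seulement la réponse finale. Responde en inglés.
The answer is 1.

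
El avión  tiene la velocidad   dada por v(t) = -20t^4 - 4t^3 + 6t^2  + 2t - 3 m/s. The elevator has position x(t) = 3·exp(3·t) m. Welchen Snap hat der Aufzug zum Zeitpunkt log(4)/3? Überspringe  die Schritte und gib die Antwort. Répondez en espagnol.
La respuesta es 972.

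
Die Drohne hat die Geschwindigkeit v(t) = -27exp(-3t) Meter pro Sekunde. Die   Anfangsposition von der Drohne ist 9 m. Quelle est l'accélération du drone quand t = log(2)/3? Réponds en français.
Nous devons dériver notre équation de la vitesse v(t) = -27·exp(-3·t) 1 fois. En dérivant la vitesse, nous obtenons l'accélération: a(t) = 81·exp(-3·t). En utilisant a(t) = 81·exp(-3·t) et en substituant t = log(2)/3, nous trouvons a = 81/2.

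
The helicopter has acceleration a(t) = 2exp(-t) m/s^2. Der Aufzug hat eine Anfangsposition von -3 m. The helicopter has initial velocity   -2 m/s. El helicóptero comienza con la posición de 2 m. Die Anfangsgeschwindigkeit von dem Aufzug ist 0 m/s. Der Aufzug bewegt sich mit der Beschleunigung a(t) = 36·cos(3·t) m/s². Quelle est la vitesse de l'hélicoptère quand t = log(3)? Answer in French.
Pour résoudre ceci, nous devons prendre 1 intégrale de notre équation de l'accélération a(t) = 2·exp(-t). L'intégrale de l'accélération, avec v(0) = -2, donne la vitesse: v(t) = -2·exp(-t). Nous avons la vitesse v(t) = -2·exp(-t). En substituant t = log(3): v(log(3)) = -2/3.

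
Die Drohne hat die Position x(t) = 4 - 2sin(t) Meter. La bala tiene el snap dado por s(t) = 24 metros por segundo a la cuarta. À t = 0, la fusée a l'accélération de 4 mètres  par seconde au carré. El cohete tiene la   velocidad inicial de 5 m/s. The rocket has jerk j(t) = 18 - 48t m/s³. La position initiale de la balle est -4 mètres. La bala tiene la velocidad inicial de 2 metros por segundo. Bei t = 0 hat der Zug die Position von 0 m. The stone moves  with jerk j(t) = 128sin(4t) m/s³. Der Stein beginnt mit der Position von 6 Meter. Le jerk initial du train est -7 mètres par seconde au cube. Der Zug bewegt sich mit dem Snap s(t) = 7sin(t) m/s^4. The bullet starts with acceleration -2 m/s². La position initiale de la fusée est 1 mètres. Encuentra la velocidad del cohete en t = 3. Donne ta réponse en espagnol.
Debemos encontrar la antiderivada de nuestra ecuación de la sacudida j(t) = 18 - 48·t 2 veces. Tomando ∫j(t)dt y aplicando a(0) = 4, encontramos a(t) = -24·t^2 + 18·t + 4. Tomando ∫a(t)dt y aplicando v(0) = 5, encontramos v(t) = -8·t^3 + 9·t^2 + 4·t + 5. Tenemos la velocidad v(t) = -8·t^3 + 9·t^2 + 4·t + 5. Sustituyendo t = 3: v(3) = -118.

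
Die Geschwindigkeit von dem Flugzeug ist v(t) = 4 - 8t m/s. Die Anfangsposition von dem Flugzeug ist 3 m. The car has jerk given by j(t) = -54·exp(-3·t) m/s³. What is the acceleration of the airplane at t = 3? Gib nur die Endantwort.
The answer is -8.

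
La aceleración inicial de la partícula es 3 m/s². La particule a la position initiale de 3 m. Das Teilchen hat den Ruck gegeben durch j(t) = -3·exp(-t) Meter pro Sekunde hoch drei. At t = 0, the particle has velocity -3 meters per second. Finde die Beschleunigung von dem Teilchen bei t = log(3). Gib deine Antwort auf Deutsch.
Wir müssen unsere Gleichung für den Ruck j(t) = -3·exp(-t) 1-mal integrieren. Das Integral von dem Ruck, mit a(0) = 3, ergibt die Beschleunigung: a(t) = 3·exp(-t). Mit a(t) = 3·exp(-t) und Einsetzen von t = log(3), finden wir a = 1.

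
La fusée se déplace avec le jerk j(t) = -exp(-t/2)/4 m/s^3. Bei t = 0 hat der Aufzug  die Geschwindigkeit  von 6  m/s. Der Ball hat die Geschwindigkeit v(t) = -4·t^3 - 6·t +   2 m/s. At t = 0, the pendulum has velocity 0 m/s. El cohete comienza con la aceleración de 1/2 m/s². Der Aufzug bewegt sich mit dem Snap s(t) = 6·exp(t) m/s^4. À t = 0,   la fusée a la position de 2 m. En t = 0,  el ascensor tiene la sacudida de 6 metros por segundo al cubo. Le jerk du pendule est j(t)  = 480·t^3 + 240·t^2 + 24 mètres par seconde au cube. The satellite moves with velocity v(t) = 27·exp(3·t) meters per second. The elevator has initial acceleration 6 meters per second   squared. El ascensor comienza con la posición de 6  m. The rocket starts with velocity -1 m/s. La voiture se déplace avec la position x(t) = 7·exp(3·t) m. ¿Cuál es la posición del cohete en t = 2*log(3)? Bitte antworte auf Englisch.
To solve this, we need to take 3 antiderivatives of our jerk equation j(t) = -exp(-t/2)/4. Taking ∫j(t)dt and applying a(0) = 1/2, we find a(t) = exp(-t/2)/2. The antiderivative of acceleration, with v(0) = -1, gives velocity: v(t) = -exp(-t/2). The antiderivative of velocity, with x(0) = 2, gives position: x(t) = 2·exp(-t/2). We have position x(t) = 2·exp(-t/2). Substituting t = 2*log(3): x(2*log(3)) = 2/3.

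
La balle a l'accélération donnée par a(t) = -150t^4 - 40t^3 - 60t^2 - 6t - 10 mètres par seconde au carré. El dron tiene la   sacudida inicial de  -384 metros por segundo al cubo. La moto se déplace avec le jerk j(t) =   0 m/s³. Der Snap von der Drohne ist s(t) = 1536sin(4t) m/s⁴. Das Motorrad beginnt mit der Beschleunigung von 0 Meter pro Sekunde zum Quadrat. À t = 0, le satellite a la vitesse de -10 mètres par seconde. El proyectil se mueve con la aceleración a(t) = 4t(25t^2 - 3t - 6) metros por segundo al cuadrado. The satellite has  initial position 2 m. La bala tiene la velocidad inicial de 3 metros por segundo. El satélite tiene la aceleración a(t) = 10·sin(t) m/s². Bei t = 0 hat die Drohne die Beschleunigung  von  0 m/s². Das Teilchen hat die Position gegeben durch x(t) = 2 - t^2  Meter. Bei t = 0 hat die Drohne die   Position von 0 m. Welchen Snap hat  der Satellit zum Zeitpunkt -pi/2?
Um dies zu lösen, müssen wir 2 Ableitungen unserer Gleichung für die Beschleunigung a(t) = 10·sin(t) nehmen. Durch Ableiten von der Beschleunigung erhalten wir den Ruck: j(t) = 10·cos(t). Durch Ableiten von dem Ruck erhalten wir den Snap: s(t) = -10·sin(t). Mit s(t) = -10·sin(t) und Einsetzen von t = -pi/2, finden wir s = 10.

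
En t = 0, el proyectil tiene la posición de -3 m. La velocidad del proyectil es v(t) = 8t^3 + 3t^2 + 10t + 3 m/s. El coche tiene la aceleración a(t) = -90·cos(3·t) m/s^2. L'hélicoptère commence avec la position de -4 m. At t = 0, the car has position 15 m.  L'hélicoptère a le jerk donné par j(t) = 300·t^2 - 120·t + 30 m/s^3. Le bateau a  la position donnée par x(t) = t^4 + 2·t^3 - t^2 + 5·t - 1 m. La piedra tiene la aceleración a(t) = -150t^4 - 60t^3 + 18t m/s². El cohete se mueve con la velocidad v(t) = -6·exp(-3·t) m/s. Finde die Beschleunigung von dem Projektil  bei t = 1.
Wir müssen unsere Gleichung für die Geschwindigkeit v(t) = 8·t^3 + 3·t^2 + 10·t + 3 1-mal ableiten. Die Ableitung von der Geschwindigkeit ergibt die Beschleunigung: a(t) = 24·t^2 + 6·t + 10. Aus der Gleichung für die Beschleunigung a(t) = 24·t^2 + 6·t + 10, setzen wir t = 1 ein und erhalten a = 40.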